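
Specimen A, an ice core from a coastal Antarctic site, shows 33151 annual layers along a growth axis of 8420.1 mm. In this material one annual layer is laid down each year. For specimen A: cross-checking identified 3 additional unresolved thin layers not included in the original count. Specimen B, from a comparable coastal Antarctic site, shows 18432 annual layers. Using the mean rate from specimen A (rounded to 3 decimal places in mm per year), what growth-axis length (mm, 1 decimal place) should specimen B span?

Specimen A: after corrections the count is 33151 + 3 = 33154 annual layers.
A: 8420.1 mm over 33154 years gives 8420.1 / 33154 ≈ 0.254 mm per year.
B's length ≈ 0.254 × 18432 = 4681.7 mm.

4681.7 mm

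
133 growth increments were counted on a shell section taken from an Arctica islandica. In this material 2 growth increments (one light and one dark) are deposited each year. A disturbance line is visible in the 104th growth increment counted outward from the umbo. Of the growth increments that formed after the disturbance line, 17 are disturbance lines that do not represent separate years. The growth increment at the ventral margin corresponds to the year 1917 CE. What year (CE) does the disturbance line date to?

The disturbance line sits at growth increment 104 from the umbo, so 133 − 104 = 29 growth increments formed after it.
Excluding 17 false growth increments: 29 − 17 = 12.
With 2 growth increments per year, 12 / 2 = 6 years.
The growth increment at the ventral margin is 1917 CE, so the disturbance line dates to 1917 − 6 = 1911 CE.

1911 CE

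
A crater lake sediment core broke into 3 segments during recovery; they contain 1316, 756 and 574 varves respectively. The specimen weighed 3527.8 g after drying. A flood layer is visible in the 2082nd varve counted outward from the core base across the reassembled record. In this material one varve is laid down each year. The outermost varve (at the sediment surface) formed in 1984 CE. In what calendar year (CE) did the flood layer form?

Total varves = 1316 + 756 + 574 = 2646.
Between varve 2082 and the sediment surface there are 2646 − 2082 = 564 varves.
The varve at the sediment surface is 1984 CE, so the flood layer dates to 1984 − 564 = 1420 CE.

1420 CE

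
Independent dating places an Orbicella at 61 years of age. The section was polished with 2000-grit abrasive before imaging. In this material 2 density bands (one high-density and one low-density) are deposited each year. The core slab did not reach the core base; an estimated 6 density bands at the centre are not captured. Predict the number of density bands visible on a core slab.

With 2 density bands per year, 61 years would produce 61 × 2 = 122 density bands.
122 − 6 missed = 116 density bands expected in the prepared section.

116 density bands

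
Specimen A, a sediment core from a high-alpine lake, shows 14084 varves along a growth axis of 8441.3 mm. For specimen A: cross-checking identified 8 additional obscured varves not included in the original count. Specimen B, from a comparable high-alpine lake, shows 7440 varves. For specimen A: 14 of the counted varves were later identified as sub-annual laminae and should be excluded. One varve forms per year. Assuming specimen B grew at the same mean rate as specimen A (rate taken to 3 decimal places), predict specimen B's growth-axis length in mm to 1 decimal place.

Specimen A: after corrections the count is 14084 − 14 + 8 = 14078 varves.
A: Extension rate ≈ 8441.3 / 14078 = 0.600 mm/year.
Length of B = 0.600 × 7440 = 4464.0 mm.

4464.0 mm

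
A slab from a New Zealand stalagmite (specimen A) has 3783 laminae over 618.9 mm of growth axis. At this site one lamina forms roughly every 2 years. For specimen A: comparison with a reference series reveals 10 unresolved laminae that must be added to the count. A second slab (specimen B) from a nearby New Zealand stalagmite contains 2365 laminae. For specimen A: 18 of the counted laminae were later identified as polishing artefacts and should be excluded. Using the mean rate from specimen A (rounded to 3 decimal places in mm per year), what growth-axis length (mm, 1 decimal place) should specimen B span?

387.9 mm

Specimen A: adjusted count: 3783 − 18 + 10 = 3775 laminae.
Specimen A: at 2 years per lamina, 3775 × 2 = 7550 years.
A: Mean rate = 618.9 mm / 7550 years ≈ 0.082 mm per year.
Specimen B: multiplying by 2 years per lamina: 2365 × 2 = 4730 years. Length of B = 0.082 × 4730 = 387.9 mm.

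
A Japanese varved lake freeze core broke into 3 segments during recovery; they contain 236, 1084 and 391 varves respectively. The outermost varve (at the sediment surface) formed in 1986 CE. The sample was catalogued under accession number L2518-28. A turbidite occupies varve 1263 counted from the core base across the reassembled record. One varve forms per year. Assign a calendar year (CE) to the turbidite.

Total varves = 236 + 1084 + 391 = 1711.
The turbidite sits at varve 1263 from the core base, so 1711 − 1263 = 448 varves formed after it.
Counting back 448 years from 1986 CE places the turbidite in 1986 − 448 = 1538 CE.

1538 CE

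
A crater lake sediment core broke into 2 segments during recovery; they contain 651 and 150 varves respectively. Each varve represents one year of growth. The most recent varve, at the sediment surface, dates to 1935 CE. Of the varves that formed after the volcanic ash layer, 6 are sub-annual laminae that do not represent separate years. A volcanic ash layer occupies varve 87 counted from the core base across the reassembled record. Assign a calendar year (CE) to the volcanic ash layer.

Total varves = 651 + 150 = 801.
The volcanic ash layer sits at varve 87 from the core base, so 801 − 87 = 714 varves formed after it.
714 − 6 false = 708 true varves after the volcanic ash layer.
Counting back 708 years from 1935 CE places the volcanic ash layer in 1935 − 708 = 1227 CE.

1227 CE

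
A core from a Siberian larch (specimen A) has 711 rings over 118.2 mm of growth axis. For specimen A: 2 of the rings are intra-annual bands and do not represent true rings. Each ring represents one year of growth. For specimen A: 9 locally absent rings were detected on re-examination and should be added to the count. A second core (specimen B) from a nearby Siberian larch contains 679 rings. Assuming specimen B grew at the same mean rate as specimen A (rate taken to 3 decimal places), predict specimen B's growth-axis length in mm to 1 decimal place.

Specimen A: adjusted count: 711 − 2 + 9 = 718 rings.
A: Mean rate = 118.2 mm / 718 years ≈ 0.165 mm/yr.
B's length ≈ 0.165 × 679 = 112.0 mm.

112.0 mm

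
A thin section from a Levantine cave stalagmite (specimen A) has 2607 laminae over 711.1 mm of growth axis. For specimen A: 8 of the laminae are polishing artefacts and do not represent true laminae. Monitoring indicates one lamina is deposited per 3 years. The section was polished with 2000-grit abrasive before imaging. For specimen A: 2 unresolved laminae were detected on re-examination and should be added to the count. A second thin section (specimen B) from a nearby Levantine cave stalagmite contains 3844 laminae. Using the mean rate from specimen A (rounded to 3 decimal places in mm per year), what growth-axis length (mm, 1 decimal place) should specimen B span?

1049.4 mm

Specimen A: after corrections the count is 2607 − 8 + 2 = 2601 laminae.
Specimen A: at 3 years per lamina, 2601 × 3 = 7803 years.
A: Mean rate = 711.1 mm / 7803 years ≈ 0.091 mm/yr.
Specimen B: multiplying by 3 years per lamina: 3844 × 3 = 11532 years. B's length ≈ 0.091 × 11532 = 1049.4 mm.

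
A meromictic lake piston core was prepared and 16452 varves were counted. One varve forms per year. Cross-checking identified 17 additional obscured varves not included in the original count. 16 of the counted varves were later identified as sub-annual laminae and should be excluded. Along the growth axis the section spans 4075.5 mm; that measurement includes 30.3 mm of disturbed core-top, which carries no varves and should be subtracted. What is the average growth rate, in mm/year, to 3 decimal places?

True varve count = 16452 − 16 + 17 = 16453.
The growth record spans 4075.5 − 30.3 = 4045.2 mm.
4045.2 mm over 16453 years gives 4045.2 / 16453 ≈ 0.246 mm/year.

0.246 mm/year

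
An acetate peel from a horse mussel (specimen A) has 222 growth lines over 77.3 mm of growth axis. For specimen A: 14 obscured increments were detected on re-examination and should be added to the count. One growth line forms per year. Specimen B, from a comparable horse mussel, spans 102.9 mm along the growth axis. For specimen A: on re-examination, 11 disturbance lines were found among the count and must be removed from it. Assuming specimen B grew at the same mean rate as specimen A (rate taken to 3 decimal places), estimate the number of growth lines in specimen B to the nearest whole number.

299 growth lines

Specimen A: true growth line count = 222 − 11 + 14 = 225.
A: Extension rate ≈ 77.3 / 225 = 0.344 mm/yr.
For B, 102.9 / 0.344 = 299.13 years ≈ 299 growth lines.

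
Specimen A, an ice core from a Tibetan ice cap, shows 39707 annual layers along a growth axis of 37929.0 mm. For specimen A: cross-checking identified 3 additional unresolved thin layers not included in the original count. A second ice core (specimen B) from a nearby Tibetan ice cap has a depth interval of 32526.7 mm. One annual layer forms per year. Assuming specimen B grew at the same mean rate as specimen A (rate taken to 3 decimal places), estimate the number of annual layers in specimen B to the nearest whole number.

34059 annual layers

Specimen A: after corrections the count is 39707 + 3 = 39710 annual layers.
A: Mean rate = 37929.0 mm / 39710 years ≈ 0.955 mm/yr.
Specimen B: 32526.7 mm / 0.955 mm per year = 34059.37 years ≈ 34059 annual layers.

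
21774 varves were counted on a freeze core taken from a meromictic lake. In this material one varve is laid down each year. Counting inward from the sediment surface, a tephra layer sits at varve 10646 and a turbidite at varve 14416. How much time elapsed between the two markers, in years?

Separation: 14416 − 10646 = 3770 varves.
That is 3770 years at one varve per year.

3770 yr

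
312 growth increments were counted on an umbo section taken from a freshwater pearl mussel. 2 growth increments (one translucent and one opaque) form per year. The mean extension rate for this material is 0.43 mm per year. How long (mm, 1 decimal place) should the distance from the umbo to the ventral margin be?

67.1 mm

With 2 growth increments per year, 312 / 2 = 156 years.
Length ≈ 0.43 × 156 = 67.1 mm.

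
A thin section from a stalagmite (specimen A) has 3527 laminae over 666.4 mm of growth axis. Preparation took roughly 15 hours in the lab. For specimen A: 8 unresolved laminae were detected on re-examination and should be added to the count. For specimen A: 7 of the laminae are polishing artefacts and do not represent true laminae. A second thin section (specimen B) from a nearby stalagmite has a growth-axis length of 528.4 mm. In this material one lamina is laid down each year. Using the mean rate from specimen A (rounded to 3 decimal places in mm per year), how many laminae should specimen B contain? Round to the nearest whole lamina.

2796 laminae

Specimen A: adjusted count: 3527 − 7 + 8 = 3528 laminae.
A: Mean rate = 666.4 mm / 3528 years ≈ 0.189 mm/year.
For B, 528.4 / 0.189 = 2795.77 years ≈ 2796 laminae.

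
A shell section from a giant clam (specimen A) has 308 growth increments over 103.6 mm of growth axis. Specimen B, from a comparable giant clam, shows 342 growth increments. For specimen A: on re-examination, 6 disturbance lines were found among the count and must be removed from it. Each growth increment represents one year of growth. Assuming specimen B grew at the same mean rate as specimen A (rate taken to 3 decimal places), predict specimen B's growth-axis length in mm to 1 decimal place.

Specimen A: adjusted count: 308 − 6 = 302 growth increments.
A: 103.6 mm over 302 years gives 103.6 / 302 ≈ 0.343 mm per year.
Length of B = 0.343 × 342 = 117.3 mm.

117.3 mm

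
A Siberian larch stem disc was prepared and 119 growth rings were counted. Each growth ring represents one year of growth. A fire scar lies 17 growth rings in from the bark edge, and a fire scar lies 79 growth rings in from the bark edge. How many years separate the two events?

79 − 17 = 62 growth rings lie between the two events.
One growth ring per year makes the interval 62 years.

62 years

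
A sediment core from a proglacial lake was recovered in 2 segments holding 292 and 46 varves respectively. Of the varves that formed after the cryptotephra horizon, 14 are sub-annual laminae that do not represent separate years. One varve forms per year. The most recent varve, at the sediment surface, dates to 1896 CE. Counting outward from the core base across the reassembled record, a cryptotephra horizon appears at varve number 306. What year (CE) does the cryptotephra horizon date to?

Total varves = 292 + 46 = 338.
338 − 306 = 32 varves lie beyond the cryptotephra horizon toward the sediment surface.
Excluding 14 false varves: 32 − 14 = 18.
1896 − 18 = 1878 CE.

1878 CE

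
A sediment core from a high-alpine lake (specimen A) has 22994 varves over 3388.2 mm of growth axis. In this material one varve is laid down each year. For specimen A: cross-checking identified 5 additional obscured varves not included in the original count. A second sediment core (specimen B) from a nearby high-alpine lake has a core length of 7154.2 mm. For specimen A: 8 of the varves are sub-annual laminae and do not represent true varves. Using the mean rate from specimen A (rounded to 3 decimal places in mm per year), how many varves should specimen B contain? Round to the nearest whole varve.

48668 varves

Specimen A: correcting the raw count gives 22994 − 8 + 5 = 22991 true varves.
A: 3388.2 mm over 22991 years gives 3388.2 / 22991 ≈ 0.147 mm per year.
Specimen B: 7154.2 mm / 0.147 mm per year = 48668.03 years ≈ 48668 varves.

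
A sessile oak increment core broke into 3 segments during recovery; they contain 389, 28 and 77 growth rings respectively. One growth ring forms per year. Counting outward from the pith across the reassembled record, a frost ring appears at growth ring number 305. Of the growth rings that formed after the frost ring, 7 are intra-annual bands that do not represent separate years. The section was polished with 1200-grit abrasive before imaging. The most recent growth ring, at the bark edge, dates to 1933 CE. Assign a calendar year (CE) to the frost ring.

Total growth rings = 389 + 28 + 77 = 494.
The frost ring sits at growth ring 305 from the pith, so 494 − 305 = 189 growth rings formed after it.
Removing the 7 false growth rings leaves 189 − 7 = 182 true growth rings beyond the frost ring.
The growth ring at the bark edge is 1933 CE, so the frost ring dates to 1933 − 182 = 1751 CE.

1751 CE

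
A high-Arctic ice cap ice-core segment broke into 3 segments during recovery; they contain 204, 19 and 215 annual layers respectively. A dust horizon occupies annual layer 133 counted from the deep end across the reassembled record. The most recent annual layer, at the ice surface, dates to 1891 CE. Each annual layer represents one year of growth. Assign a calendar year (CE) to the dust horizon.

1586 CE

Total annual layers = 204 + 19 + 215 = 438.
Between annual layer 133 and the ice surface there are 438 − 133 = 305 annual layers.
Counting back 305 years from 1891 CE places the dust horizon in 1891 − 305 = 1586 CE.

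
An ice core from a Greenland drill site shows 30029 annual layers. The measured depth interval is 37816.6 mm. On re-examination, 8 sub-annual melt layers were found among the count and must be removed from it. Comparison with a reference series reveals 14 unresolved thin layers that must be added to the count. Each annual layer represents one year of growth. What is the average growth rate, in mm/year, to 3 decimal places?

1.259 mm/year

Adjusted count: 30029 − 8 + 14 = 30035 annual layers.
37816.6 mm over 30035 years gives 37816.6 / 30035 ≈ 1.259 mm/year.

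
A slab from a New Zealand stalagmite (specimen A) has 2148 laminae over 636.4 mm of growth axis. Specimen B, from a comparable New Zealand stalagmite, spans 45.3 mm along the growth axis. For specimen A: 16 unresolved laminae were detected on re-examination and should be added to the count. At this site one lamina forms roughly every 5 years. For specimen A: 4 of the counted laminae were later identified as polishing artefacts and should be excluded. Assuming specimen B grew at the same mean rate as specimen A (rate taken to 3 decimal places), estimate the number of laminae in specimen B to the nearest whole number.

Specimen A: correcting the raw count gives 2148 − 4 + 16 = 2160 true laminae.
Specimen A: 2160 laminae at 5 years each span 2160 × 5 = 10800 years.
A: Extension rate ≈ 636.4 / 10800 = 0.059 mm per year.
Specimen B: 45.3 mm / 0.059 mm per year = 767.80 years; at 5 years per lamina that is 767.80 / 5 ≈ 154 laminae.

154 laminae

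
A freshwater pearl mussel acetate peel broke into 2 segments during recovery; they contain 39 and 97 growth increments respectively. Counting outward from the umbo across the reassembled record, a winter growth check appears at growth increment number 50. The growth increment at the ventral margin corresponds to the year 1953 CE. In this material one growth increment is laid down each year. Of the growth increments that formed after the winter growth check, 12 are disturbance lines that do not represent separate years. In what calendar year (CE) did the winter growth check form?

1879 CE

Total growth increments = 39 + 97 = 136.
The winter growth check sits at growth increment 50 from the umbo, so 136 − 50 = 86 growth increments formed after it.
Removing the 12 false growth increments leaves 86 − 12 = 74 true growth increments beyond the winter growth check.
The growth increment at the ventral margin is 1953 CE, so the winter growth check dates to 1953 − 74 = 1879 CE.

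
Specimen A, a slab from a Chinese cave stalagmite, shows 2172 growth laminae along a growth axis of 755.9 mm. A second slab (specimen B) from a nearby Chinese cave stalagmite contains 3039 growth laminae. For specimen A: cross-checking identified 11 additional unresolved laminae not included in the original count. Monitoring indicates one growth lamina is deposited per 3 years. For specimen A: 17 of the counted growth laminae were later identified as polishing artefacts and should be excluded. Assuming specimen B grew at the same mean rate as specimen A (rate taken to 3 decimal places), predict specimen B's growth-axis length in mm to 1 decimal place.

Specimen A: adjusted count: 2172 − 17 + 11 = 2166 growth laminae.
Specimen A: multiplying by 3 years per growth lamina: 2166 × 3 = 6498 years.
A: Extension rate ≈ 755.9 / 6498 = 0.116 mm per year.
Specimen B: multiplying by 3 years per growth lamina: 3039 × 3 = 9117 years. Length of B = 0.116 × 9117 = 1057.6 mm.

1057.6 mm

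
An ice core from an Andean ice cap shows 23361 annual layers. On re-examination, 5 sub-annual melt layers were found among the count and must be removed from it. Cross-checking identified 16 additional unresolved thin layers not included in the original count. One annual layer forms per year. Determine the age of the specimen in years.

23372 years

After corrections the count is 23361 − 5 + 16 = 23372 annual layers.
At one annual layer per year, that is 23372 years.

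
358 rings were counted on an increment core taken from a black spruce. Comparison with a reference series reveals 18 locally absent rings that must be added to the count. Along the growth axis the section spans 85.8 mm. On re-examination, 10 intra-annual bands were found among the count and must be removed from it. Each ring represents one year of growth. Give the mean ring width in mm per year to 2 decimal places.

0.23 mm per year

Adjusted count: 358 − 10 + 18 = 366 rings.
Extension rate ≈ 85.8 / 366 = 0.23 mm per year.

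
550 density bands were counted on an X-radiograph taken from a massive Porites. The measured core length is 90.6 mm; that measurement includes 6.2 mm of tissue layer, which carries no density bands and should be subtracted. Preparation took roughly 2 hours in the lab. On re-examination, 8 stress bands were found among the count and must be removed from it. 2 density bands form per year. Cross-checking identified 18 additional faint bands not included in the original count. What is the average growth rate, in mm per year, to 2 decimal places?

After corrections the count is 550 − 8 + 18 = 560 density bands.
With 2 density bands per year, 560 / 2 = 280 years.
Net length = 90.6 − 6.2 = 84.4 mm.
Mean rate = 84.4 mm / 280 years ≈ 0.30 mm per year.

0.30 mm per year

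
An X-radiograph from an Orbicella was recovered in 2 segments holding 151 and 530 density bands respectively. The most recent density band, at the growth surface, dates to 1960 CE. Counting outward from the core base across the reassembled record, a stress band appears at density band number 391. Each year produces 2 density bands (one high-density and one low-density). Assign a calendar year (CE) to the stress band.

Total density bands = 151 + 530 = 681.
Between density band 391 and the growth surface there are 681 − 391 = 290 density bands.
290 density bands at 2 per year is 290 / 2 = 145 years.
The density band at the growth surface is 1960 CE, so the stress band dates to 1960 − 145 = 1815 CE.

1815 CE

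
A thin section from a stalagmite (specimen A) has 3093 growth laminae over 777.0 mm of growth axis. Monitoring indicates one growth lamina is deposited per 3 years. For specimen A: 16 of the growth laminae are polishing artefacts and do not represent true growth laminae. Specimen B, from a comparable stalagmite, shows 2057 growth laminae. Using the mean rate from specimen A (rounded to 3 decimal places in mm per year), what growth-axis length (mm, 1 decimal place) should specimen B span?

518.4 mm

Specimen A: adjusted count: 3093 − 16 = 3077 growth laminae.
Specimen A: at 3 years per growth lamina, 3077 × 3 = 9231 years.
A: 777.0 mm over 9231 years gives 777.0 / 9231 ≈ 0.084 mm per year.
Specimen B: multiplying by 3 years per growth lamina: 2057 × 3 = 6171 years. B's length ≈ 0.084 × 6171 = 518.4 mm.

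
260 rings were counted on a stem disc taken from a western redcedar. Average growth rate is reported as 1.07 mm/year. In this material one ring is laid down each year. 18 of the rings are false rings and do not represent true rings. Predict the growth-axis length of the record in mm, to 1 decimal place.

True ring count = 260 − 18 = 242.
Length ≈ 1.07 × 242 = 258.9 mm.

258.9 mm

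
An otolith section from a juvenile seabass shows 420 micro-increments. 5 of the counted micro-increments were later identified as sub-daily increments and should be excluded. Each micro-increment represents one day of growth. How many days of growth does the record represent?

After corrections the count is 420 − 5 = 415 micro-increments.
One micro-increment per day makes the duration 415 days.

415 days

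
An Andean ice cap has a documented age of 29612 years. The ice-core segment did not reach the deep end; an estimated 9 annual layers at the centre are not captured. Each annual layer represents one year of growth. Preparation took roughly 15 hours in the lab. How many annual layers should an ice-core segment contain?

One annual layer per year gives 29612 annual layers over 29612 years.
Less the 9 uncaptured annual layers: 29612 − 9 = 29603.

29603 annual layers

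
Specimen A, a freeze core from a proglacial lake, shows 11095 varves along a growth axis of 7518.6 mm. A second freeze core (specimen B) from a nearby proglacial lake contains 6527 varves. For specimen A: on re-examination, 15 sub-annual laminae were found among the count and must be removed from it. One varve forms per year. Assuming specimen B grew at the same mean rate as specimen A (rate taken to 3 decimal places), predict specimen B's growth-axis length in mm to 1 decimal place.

Specimen A: after corrections the count is 11095 − 15 = 11080 varves.
A: Mean rate = 7518.6 mm / 11080 years ≈ 0.679 mm per year.
For B, 0.679 mm/year × 6527 years = 4431.8 mm.

4431.8 mm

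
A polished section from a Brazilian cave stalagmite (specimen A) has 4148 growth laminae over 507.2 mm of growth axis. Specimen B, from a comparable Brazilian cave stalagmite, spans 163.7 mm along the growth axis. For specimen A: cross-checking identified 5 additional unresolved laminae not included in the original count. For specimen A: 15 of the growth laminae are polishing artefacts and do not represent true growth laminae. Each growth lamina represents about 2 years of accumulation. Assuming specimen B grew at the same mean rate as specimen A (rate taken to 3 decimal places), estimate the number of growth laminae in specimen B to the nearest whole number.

1342 growth laminae

Specimen A: true growth lamina count = 4148 − 15 + 5 = 4138.
Specimen A: at 2 years per growth lamina, 4138 × 2 = 8276 years.
A: Mean rate = 507.2 mm / 8276 years ≈ 0.061 mm per year.
B spans 163.7 / 0.061 = 2683.61 years; at 2 years per growth lamina that is 2683.61 / 2 ≈ 1342 growth laminae.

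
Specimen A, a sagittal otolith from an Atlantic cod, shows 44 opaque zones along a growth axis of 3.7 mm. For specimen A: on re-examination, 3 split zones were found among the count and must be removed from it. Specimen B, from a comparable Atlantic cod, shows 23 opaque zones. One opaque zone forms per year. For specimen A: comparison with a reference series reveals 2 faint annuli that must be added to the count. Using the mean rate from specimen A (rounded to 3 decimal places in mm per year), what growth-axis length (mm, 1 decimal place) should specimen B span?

Specimen A: adjusted count: 44 − 3 + 2 = 43 opaque zones.
A: Mean rate = 3.7 mm / 43 years ≈ 0.086 mm per year.
B's length ≈ 0.086 × 23 = 2.0 mm.

2.0 mm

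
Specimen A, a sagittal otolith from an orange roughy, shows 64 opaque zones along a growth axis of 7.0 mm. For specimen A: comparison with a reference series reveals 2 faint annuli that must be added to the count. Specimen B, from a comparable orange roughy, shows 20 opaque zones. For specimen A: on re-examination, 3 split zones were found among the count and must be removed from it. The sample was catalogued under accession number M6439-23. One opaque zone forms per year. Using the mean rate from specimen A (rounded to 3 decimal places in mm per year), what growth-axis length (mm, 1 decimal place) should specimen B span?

2.2 mm

Specimen A: true opaque zone count = 64 − 3 + 2 = 63.
A: Extension rate ≈ 7.0 / 63 = 0.111 mm/yr.
Length of B = 0.111 × 20 = 2.2 mm.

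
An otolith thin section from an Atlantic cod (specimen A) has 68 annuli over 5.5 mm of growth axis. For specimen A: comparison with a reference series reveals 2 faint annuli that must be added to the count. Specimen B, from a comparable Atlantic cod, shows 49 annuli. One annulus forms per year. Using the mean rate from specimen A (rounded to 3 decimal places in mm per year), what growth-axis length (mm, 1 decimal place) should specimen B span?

3.9 mm

Specimen A: adjusted count: 68 + 2 = 70 annuli.
A: Mean rate = 5.5 mm / 70 years ≈ 0.079 mm/yr.
B's length ≈ 0.079 × 49 = 3.9 mm.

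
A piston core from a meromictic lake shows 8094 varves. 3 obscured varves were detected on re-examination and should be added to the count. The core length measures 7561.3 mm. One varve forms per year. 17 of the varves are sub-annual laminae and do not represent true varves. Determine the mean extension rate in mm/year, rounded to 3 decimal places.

0.936 mm/year

Correcting the raw count gives 8094 − 17 + 3 = 8080 true varves.
Mean rate = 7561.3 mm / 8080 years ≈ 0.936 mm/year.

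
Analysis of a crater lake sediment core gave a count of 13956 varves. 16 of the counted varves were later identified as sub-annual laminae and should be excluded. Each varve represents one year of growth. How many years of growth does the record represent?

13940 yr

After corrections the count is 13956 − 16 = 13940 varves.
One varve per year makes the duration 13940 years.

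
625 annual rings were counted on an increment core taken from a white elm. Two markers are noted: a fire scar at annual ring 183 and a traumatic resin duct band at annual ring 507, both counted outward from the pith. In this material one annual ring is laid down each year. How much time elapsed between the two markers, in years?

The two markers are separated by 507 − 183 = 324 annual rings.
At one annual ring per year, 324 years elapsed between them.

324 years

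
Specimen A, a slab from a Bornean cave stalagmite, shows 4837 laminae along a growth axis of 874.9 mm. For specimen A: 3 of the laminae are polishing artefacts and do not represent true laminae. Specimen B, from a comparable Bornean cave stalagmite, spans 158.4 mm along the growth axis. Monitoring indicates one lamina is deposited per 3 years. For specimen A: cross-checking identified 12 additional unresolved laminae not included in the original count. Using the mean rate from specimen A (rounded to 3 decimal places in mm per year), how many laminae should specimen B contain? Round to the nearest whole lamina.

Specimen A: correcting the raw count gives 4837 − 3 + 12 = 4846 true laminae.
Specimen A: at 3 years per lamina, 4846 × 3 = 14538 years.
A: 874.9 mm over 14538 years gives 874.9 / 14538 ≈ 0.060 mm per year.
For B, 158.4 / 0.060 = 2640.00 years; at 3 years per lamina that is 2640.00 / 3 ≈ 880 laminae.

880 laminae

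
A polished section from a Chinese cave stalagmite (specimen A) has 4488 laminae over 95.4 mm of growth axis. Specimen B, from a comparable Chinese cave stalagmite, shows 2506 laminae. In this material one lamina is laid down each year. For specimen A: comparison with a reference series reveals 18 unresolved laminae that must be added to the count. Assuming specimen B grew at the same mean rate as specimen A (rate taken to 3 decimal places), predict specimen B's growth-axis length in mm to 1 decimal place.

Specimen A: true lamina count = 4488 + 18 = 4506.
A: Extension rate ≈ 95.4 / 4506 = 0.021 mm per year.
B's length ≈ 0.021 × 2506 = 52.6 mm.

52.6 mm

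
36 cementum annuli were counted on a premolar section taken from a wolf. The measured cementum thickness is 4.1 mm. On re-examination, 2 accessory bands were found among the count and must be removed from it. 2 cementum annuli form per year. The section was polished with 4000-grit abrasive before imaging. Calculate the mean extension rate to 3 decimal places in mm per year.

True cementum annulus count = 36 − 2 = 34.
Dividing by 2 cementum annuli per year: 34 / 2 = 17 years.
4.1 mm over 17 years gives 4.1 / 17 ≈ 0.241 mm per year.

0.241 mm per year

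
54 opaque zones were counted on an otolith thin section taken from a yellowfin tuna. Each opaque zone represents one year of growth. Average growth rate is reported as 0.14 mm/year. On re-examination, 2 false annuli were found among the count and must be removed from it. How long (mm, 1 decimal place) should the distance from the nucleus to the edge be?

7.3 mm

After corrections the count is 54 − 2 = 52 opaque zones.
Predicted length = 0.14 mm/year × 52 years = 7.3 mm.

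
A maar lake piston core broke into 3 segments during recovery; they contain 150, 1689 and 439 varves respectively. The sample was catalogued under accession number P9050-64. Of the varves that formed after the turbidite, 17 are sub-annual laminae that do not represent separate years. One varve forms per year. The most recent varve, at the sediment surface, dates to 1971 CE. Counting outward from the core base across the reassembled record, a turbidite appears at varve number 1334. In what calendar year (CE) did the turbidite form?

Total varves = 150 + 1689 + 439 = 2278.
Between varve 1334 and the sediment surface there are 2278 − 1334 = 944 varves.
Excluding 17 false varves: 944 − 17 = 927.
Counting back 927 years from 1971 CE places the turbidite in 1971 − 927 = 1044 CE.

1044 CE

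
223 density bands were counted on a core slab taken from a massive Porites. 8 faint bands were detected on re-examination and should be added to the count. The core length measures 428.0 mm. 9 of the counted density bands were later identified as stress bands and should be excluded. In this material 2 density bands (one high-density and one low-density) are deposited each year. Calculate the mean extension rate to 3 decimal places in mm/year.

3.856 mm/year

Correcting the raw count gives 223 − 9 + 8 = 222 true density bands.
Dividing by 2 density bands per year: 222 / 2 = 111 years.
428.0 mm over 111 years gives 428.0 / 111 ≈ 3.856 mm/year.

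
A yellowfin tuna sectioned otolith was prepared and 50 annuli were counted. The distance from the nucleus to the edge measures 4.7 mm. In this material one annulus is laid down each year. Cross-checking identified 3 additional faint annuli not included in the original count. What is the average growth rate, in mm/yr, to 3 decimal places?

0.089 mm/yr

Adjusted count: 50 + 3 = 53 annuli.
Extension rate ≈ 4.7 / 53 = 0.089 mm/yr.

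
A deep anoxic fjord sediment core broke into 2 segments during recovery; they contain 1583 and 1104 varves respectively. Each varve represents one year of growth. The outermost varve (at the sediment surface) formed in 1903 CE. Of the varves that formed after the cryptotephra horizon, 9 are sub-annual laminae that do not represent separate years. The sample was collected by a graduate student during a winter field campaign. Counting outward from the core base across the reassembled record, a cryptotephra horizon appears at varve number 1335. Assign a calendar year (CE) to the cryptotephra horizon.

Total varves = 1583 + 1104 = 2687.
Between varve 1335 and the sediment surface there are 2687 − 1335 = 1352 varves.
1352 − 9 false = 1343 true varves after the cryptotephra horizon.
Counting back 1343 years from 1903 CE places the cryptotephra horizon in 1903 − 1343 = 560 CE.

560 CE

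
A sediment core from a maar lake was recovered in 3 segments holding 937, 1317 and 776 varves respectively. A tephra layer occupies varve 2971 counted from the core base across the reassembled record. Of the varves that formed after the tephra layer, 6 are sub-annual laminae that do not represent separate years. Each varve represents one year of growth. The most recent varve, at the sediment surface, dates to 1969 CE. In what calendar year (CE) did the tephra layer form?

1916 CE

Total varves = 937 + 1317 + 776 = 3030.
3030 − 2971 = 59 varves lie beyond the tephra layer toward the sediment surface.
59 − 6 false = 53 true varves after the tephra layer.
1969 − 53 = 1916 CE.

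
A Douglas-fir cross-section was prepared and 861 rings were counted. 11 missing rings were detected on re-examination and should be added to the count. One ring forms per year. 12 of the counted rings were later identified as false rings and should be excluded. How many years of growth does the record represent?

True ring count = 861 − 12 + 11 = 860.
One ring per year makes the duration 860 years.

860 yr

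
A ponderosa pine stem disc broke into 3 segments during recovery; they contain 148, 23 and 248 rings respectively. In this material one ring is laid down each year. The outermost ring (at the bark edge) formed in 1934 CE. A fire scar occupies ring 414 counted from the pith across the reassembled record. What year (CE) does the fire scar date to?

1929 CE

Total rings = 148 + 23 + 248 = 419.
Between ring 414 and the bark edge there are 419 − 414 = 5 rings.
The ring at the bark edge is 1934 CE, so the fire scar dates to 1934 − 5 = 1929 CE.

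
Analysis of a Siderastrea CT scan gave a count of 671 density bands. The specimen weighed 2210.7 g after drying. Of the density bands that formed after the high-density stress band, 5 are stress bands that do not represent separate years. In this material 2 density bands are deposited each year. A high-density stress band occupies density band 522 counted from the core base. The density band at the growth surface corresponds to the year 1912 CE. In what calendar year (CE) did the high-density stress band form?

1840 CE

Between density band 522 and the growth surface there are 671 − 522 = 149 density bands.
149 − 5 false = 144 true density bands after the high-density stress band.
Dividing by 2 density bands per year: 144 / 2 = 72 years.
The density band at the growth surface is 1912 CE, so the high-density stress band dates to 1912 − 72 = 1840 CE.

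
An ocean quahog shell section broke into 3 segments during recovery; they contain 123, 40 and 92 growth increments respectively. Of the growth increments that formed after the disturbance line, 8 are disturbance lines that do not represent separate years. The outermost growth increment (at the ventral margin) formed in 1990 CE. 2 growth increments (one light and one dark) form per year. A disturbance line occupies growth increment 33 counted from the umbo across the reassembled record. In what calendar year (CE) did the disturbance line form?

1883 CE

Total growth increments = 123 + 40 + 92 = 255.
Between growth increment 33 and the ventral margin there are 255 − 33 = 222 growth increments.
Removing the 8 false growth increments leaves 222 − 8 = 214 true growth increments beyond the disturbance line.
214 growth increments at 2 per year is 214 / 2 = 107 years.
Counting back 107 years from 1990 CE places the disturbance line in 1990 − 107 = 1883 CE.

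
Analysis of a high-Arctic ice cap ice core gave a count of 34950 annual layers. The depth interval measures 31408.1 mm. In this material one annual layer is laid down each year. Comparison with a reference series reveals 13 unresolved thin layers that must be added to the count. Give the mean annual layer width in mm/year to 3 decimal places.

0.898 mm/year

True annual layer count = 34950 + 13 = 34963.
31408.1 mm over 34963 years gives 31408.1 / 34963 ≈ 0.898 mm/year.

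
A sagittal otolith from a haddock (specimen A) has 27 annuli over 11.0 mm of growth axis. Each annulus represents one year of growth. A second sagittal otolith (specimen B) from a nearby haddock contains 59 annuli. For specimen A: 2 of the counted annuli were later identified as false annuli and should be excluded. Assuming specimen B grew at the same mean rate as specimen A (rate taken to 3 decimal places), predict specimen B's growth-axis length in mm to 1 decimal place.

Specimen A: true annulus count = 27 − 2 = 25.
A: Mean rate = 11.0 mm / 25 years ≈ 0.440 mm/year.
Length of B = 0.440 × 59 = 26.0 mm.

26.0 mm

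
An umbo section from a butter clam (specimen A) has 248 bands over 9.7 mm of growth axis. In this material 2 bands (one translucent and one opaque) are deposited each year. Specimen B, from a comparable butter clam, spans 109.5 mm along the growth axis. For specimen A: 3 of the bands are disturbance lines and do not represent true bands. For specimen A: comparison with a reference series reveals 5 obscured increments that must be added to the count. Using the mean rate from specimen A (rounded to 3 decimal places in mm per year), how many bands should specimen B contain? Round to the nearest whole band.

Specimen A: adjusted count: 248 − 3 + 5 = 250 bands.
Specimen A: 250 bands at 2 per year is 250 / 2 = 125 years.
A: 9.7 mm over 125 years gives 9.7 / 125 ≈ 0.078 mm/year.
Specimen B: 109.5 mm / 0.078 mm per year = 1403.85 years; at 2 bands per year that is 1403.85 × 2 ≈ 2808 bands.

2808 bands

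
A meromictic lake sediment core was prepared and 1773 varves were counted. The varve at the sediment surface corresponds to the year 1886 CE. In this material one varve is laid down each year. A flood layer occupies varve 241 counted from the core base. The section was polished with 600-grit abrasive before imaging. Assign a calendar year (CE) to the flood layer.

354 CE

The flood layer sits at varve 241 from the core base, so 1773 − 241 = 1532 varves formed after it.
The varve at the sediment surface is 1886 CE, so the flood layer dates to 1886 − 1532 = 354 CE.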